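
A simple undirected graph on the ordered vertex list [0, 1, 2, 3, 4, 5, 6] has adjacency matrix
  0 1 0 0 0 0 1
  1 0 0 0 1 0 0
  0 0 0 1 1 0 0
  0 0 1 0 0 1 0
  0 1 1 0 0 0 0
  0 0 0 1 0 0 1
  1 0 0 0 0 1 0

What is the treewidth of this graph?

2

A width-2 tree decomposition is:
Bags: B1 = {3, 5, 6}  B2 = {0, 3, 6}  B3 = {0, 1, 3}  B4 = {1, 3, 4}  B5 = {2, 3, 4}
Tree: B1–B2, B2–B3, B3–B4, B4–B5
Each bag holds 3 vertices, so the decomposition has width 2, which upper-bounds the treewidth. The edges 3–5–6–0–1–4–2–3 form a cycle, so G is not a tree and its treewidth is at least 2. Combining the bounds, tw(G) = 2.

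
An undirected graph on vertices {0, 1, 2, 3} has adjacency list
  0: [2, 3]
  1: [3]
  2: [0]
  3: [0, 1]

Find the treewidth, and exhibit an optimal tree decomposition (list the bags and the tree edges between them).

Treewidth 1.
One optimal decomposition is:
Bags: B1 = {0, 2}  B2 = {0, 3}  B3 = {1, 3}
Tree: B1–B2, B2–B3

Each bag holds 2 vertices, so the decomposition has width 1, which upper-bounds the treewidth. Since G has at least one edge (e.g. 2–0), it is not an edgeless graph, so tw(G) ≥ 1. The upper and lower bounds meet at 1, so that is the treewidth.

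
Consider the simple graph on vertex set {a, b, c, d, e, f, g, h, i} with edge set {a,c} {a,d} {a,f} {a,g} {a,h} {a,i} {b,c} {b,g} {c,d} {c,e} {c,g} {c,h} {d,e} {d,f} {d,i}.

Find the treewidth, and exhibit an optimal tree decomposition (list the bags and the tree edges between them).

Every bag has size at most 3, so the width is 3 − 1 = 2 and tw(G) ≤ 2. For the lower bound, the 3 vertices {c, d, e} are pairwise adjacent, and any tree decomposition puts a clique entirely inside one bag — forcing width ≥ 2. Hence tw(G) = 2 exactly.

Treewidth 2.
One such decomposition:
Bags: B1 = {a, c, h}  B2 = {a, c, d}  B3 = {a, d, i}  B4 = {a, c, g}  B5 = {b, c, g}  B6 = {a, d, f}  B7 = {c, d, e}
Tree: B1–B2, B2–B3, B1–B4, B4–B5, B2–B6, B2–B7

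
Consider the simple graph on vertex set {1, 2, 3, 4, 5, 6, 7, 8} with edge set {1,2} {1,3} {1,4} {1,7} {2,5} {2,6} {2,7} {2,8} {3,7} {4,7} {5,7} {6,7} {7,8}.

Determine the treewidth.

2

A width-2 tree decomposition is:
Bags: B1 = {2, 7, 8}  B2 = {2, 6, 7}  B3 = {2, 5, 7}  B4 = {1, 2, 7}  B5 = {1, 4, 7}  B6 = {1, 3, 7}
Tree: B1–B2, B1–B3, B2–B4, B4–B5, B5–B6
The largest bag has 3 vertices, giving width 2; this decomposition certifies tw(G) ≤ 2. On the other hand G contains the 3-clique {2, 7, 8}. A clique must lie in a single bag of any decomposition, so no decomposition can have width below 2. Combining the bounds, tw(G) = 2.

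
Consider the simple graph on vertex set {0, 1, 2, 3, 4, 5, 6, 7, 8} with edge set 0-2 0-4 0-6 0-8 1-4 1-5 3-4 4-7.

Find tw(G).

A width-1 tree decomposition is:
Bags: B1 = {4, 7}  B2 = {0, 4}  B3 = {0, 6}  B4 = {0, 8}  B5 = {0, 2}  B6 = {3, 4}  B7 = {1, 4}  B8 = {1, 5}
Tree: B1–B2, B2–B3, B2–B4, B4–B5, B2–B6, B1–B7, B7–B8
Each bag holds 2 vertices, so the decomposition has width 1, which upper-bounds the treewidth. Since G has at least one edge (e.g. 4–7), it is not an edgeless graph, so tw(G) ≥ 1. Combining the bounds, tw(G) = 1.

1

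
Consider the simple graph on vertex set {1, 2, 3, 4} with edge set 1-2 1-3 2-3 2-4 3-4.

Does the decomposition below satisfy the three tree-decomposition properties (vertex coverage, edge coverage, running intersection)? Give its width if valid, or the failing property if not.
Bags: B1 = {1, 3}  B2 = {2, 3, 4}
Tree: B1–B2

A tree decomposition must satisfy three properties: every vertex lies in some bag; for every edge, both endpoints lie together in some bag; and for every vertex, the bags containing it form a connected subtree. Here edge (2,1) lies in no bag, so the decomposition is invalid.

No — edge (2,1) lies in no bag.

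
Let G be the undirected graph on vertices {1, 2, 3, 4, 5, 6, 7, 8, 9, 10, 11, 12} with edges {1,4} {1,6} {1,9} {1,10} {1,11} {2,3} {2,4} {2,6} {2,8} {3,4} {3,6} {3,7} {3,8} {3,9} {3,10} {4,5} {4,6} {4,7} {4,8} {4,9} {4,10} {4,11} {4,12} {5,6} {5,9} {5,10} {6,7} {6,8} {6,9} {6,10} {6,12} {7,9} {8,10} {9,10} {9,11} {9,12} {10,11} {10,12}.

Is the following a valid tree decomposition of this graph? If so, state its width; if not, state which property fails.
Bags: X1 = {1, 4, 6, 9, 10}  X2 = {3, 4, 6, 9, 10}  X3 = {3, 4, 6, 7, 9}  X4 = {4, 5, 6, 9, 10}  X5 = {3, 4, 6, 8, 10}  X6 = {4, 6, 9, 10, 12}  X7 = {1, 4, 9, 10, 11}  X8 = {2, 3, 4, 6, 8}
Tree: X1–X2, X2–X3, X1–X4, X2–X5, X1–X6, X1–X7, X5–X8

Yes; width 4.

Checking the three conditions: (i) the bags cover all of {1, 2, 3, 4, 5, 6, 7, 8, 9, 10, 11, 12}; (ii) for each edge, some bag contains both endpoints; (iii) the bags containing any fixed vertex form a subtree. All hold, so the decomposition is valid with width 5 − 1 = 4.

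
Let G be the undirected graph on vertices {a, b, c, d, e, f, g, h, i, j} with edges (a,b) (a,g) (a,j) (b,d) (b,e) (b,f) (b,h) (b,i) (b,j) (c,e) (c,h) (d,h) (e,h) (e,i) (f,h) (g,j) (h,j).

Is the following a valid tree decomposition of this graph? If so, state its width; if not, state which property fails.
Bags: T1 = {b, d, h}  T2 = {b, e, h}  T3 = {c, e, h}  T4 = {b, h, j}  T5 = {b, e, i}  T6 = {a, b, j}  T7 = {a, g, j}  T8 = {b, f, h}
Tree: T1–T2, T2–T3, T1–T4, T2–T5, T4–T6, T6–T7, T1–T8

Every vertex of G appears in some bag (union = {a, b, c, d, e, f, g, h, i, j}); every edge is covered by a bag; and for each vertex v the set of bags containing v is connected in the bag tree. The decomposition is therefore valid. The largest bag has 3 vertices, so the width is 2.

Yes; width 2.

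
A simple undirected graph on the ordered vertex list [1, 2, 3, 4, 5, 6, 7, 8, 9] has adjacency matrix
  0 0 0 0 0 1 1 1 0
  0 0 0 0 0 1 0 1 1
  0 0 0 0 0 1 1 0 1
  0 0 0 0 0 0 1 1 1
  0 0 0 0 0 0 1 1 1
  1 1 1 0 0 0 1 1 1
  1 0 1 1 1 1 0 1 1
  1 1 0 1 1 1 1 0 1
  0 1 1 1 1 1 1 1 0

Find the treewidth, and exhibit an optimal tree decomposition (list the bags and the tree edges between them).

Every bag has size at most 4, so the width is 4 − 1 = 3 and tw(G) ≤ 3. Conversely, {2, 6, 8, 9} is a clique of size 4, and the vertices of any clique must share a bag in every tree decomposition; so some bag has ≥ 4 vertices and tw(G) ≥ 3. Hence tw(G) = 3 exactly.

Treewidth 3.
One such decomposition:
Bags: B1 = {5, 7, 8, 9}  B2 = {6, 7, 8, 9}  B3 = {3, 6, 7, 9}  B4 = {4, 7, 8, 9}  B5 = {1, 6, 7, 8}  B6 = {2, 6, 8, 9}
Tree: B1–B2, B2–B3, B2–B4, B2–B5, B2–B6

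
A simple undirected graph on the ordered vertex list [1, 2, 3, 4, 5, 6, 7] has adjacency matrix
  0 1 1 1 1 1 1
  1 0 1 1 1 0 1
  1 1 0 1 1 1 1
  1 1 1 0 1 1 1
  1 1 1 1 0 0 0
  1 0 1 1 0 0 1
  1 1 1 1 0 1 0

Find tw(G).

4

A width-4 tree decomposition is:
Bags: B1 = {1, 2, 3, 4, 7}  B2 = {1, 3, 4, 6, 7}  B3 = {1, 2, 3, 4, 5}
Tree: B1–B2, B1–B3
Each bag holds 5 vertices, so the decomposition has width 4, which upper-bounds the treewidth. Conversely, {1, 2, 3, 4, 5} is a clique of size 5, and the vertices of any clique must share a bag in every tree decomposition; so some bag has ≥ 5 vertices and tw(G) ≥ 4. The upper and lower bounds meet at 4, so that is the treewidth.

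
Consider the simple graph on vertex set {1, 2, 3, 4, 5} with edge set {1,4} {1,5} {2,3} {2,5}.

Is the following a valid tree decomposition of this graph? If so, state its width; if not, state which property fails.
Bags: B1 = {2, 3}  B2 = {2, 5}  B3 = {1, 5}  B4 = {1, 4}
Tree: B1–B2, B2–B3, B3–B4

Yes; width 1.

Checking the three conditions: (i) the bags cover all of {1, 2, 3, 4, 5}; (ii) for each edge, some bag contains both endpoints; (iii) the bags containing any fixed vertex form a subtree. All hold, so the decomposition is valid with width 2 − 1 = 1.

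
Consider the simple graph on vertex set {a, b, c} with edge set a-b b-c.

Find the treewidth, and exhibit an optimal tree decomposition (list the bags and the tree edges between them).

The largest bag has 2 vertices, giving width 1; this decomposition certifies tw(G) ≤ 1. Since G has at least one edge (e.g. a–b), it is not an edgeless graph, so tw(G) ≥ 1. Therefore the treewidth is 1.

Treewidth 1.
Bags: B1 = {a, b}  B2 = {b, c}
Tree: B1–B2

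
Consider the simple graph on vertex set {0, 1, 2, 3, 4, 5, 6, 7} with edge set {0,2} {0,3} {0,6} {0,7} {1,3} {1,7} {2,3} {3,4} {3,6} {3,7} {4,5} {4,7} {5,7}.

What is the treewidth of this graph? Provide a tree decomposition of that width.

The largest bag has 3 vertices, giving width 2; this decomposition certifies tw(G) ≤ 2. For the lower bound, the 3 vertices {0, 2, 3} are pairwise adjacent, and any tree decomposition puts a clique entirely inside one bag — forcing width ≥ 2. Hence tw(G) = 2 exactly.

Treewidth 2.
One optimal decomposition is:
Bags: B1 = {0, 3, 7}  B2 = {3, 4, 7}  B3 = {0, 2, 3}  B4 = {0, 3, 6}  B5 = {1, 3, 7}  B6 = {4, 5, 7}
Tree: B1–B2, B1–B3, B1–B4, B2–B5, B2–B6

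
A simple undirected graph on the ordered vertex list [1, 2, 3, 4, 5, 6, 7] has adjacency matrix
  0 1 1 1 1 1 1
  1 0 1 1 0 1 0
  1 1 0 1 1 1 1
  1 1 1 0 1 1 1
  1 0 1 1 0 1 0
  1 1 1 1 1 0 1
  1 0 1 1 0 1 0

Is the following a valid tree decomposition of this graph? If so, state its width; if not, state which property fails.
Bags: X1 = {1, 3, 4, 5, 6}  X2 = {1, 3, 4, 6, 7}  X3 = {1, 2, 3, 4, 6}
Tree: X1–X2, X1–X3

Yes; width 4.

Vertex coverage: the bags together contain {1, 2, 3, 4, 5, 6, 7}, the full vertex set. Edge coverage: each edge of G has both endpoints in at least one bag. Running intersection: for every vertex, the bags containing it form a connected subtree. All three properties hold, so this is a valid tree decomposition of width max|bag| − 1 = 4, and hence tw(G) ≤ 4.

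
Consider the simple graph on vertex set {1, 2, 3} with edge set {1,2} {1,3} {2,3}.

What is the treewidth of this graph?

A width-2 tree decomposition is:
Bags: B1 = {1, 2, 3}
Tree: (single bag)
With just one bag of size 3, the width is 3 − 1 = 2, so tw(G) ≤ 2. Conversely, {1, 2, 3} is a clique of size 3, and the vertices of any clique must share a bag in every tree decomposition; so some bag has ≥ 3 vertices and tw(G) ≥ 2. The upper and lower bounds meet at 2, so that is the treewidth.

2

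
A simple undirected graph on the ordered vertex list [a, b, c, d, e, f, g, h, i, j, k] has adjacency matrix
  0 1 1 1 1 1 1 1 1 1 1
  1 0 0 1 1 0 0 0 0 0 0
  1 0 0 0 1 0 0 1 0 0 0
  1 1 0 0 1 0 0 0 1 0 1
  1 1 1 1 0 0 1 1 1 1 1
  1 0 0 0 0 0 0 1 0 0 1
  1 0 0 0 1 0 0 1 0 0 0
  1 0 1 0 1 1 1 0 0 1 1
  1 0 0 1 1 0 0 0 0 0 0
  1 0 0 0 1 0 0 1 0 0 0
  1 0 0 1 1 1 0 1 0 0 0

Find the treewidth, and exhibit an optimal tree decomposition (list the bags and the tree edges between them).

The largest bag has 4 vertices, giving width 3; this decomposition certifies tw(G) ≤ 3. Conversely, {a, d, e, k} is a clique of size 4, and the vertices of any clique must share a bag in every tree decomposition; so some bag has ≥ 4 vertices and tw(G) ≥ 3. The upper and lower bounds meet at 3, so that is the treewidth.

Treewidth 3.
One such decomposition:
Bags: B1 = {a, f, h, k}  B2 = {a, e, h, k}  B3 = {a, d, e, k}  B4 = {a, c, e, h}  B5 = {a, b, d, e}  B6 = {a, e, h, j}  B7 = {a, d, e, i}  B8 = {a, e, g, h}
Tree: B1–B2, B2–B3, B2–B4, B3–B5, B4–B6, B5–B7, B4–B8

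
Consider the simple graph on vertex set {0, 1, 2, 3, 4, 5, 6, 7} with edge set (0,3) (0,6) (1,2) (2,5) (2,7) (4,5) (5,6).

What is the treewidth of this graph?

1

A width-1 tree decomposition is:
Bags: B1 = {2, 5}  B2 = {1, 2}  B3 = {4, 5}  B4 = {5, 6}  B5 = {0, 6}  B6 = {0, 3}  B7 = {2, 7}
Tree: B1–B2, B1–B3, B3–B4, B4–B5, B5–B6, B1–B7
The largest bag has 2 vertices, giving width 1; this decomposition certifies tw(G) ≤ 1. G has an edge, so its treewidth is at least 1. Combining the bounds, tw(G) = 1.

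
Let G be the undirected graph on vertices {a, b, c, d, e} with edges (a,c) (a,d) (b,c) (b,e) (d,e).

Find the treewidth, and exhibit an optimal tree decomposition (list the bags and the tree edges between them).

Treewidth 2.
One optimal decomposition is:
Bags: B1 = {b, d, e}  B2 = {b, c, d}  B3 = {a, c, d}
Tree: B1–B2, B2–B3

Every bag has size at most 3, so the width is 3 − 1 = 2 and tw(G) ≤ 2. Since d–e–b–c–a–d is a cycle in G, G is not acyclic. Forests are exactly the graphs of treewidth ≤ 1, so tw(G) ≥ 2. Therefore the treewidth is 2.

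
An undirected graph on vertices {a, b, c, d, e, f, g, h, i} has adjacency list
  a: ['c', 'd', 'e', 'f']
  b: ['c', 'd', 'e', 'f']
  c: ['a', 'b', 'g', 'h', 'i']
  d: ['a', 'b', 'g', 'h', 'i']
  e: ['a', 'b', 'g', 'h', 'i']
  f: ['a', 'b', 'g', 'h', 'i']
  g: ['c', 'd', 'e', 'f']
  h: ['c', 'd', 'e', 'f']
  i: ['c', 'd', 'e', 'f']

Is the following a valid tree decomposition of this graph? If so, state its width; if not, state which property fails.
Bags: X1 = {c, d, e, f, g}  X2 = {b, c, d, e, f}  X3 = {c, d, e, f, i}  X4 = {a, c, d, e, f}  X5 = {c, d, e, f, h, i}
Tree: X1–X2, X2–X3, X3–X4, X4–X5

A tree decomposition must satisfy three properties: every vertex lies in some bag; for every edge, both endpoints lie together in some bag; and for every vertex, the bags containing it form a connected subtree. Here bags containing vertex i are not connected in the tree, so the decomposition is invalid.

No — bags containing vertex i are not connected in the tree.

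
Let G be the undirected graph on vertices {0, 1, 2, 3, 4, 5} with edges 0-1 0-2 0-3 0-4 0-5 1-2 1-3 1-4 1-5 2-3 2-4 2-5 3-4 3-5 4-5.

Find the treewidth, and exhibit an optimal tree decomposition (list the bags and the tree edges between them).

Treewidth 5.
One such decomposition:
Bags: B1 = {0, 1, 2, 3, 4, 5}
Tree: (single bag)

With just one bag of size 6, the width is 6 − 1 = 5, so tw(G) ≤ 5. For the lower bound, the 6 vertices {0, 1, 2, 3, 4, 5} are pairwise adjacent, and any tree decomposition puts a clique entirely inside one bag — forcing width ≥ 5. Therefore the treewidth is 5.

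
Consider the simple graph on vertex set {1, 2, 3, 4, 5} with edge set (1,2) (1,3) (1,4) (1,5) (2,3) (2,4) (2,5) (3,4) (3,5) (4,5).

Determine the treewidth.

4

A width-4 tree decomposition is:
Bags: B1 = {1, 2, 3, 4, 5}
Tree: (single bag)
A single bag containing all 5 vertices is trivially a valid decomposition of width 4. On the other hand G contains the 5-clique {1, 2, 3, 4, 5}. A clique must lie in a single bag of any decomposition, so no decomposition can have width below 4. Therefore the treewidth is 4.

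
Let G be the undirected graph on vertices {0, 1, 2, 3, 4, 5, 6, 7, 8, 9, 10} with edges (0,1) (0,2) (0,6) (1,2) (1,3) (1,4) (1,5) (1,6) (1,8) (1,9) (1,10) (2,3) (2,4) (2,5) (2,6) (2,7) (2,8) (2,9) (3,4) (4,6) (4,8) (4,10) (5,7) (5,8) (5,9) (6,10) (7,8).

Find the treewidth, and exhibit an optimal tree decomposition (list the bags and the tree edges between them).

The largest bag has 4 vertices, giving width 3; this decomposition certifies tw(G) ≤ 3. Conversely, {0, 1, 2, 6} is a clique of size 4, and the vertices of any clique must share a bag in every tree decomposition; so some bag has ≥ 4 vertices and tw(G) ≥ 3. Therefore the treewidth is 3.

Treewidth 3.
One optimal decomposition is:
Bags: B1 = {1, 2, 4, 8}  B2 = {1, 2, 5, 8}  B3 = {1, 2, 4, 6}  B4 = {2, 5, 7, 8}  B5 = {0, 1, 2, 6}  B6 = {1, 2, 5, 9}  B7 = {1, 4, 6, 10}  B8 = {1, 2, 3, 4}
Tree: B1–B2, B1–B3, B2–B4, B3–B5, B2–B6, B3–B7, B1–B8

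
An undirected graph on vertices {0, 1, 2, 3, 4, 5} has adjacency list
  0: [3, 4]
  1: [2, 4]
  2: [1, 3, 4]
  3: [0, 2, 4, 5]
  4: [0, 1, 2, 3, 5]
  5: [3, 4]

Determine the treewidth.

2

A width-2 tree decomposition is:
Bags: B1 = {2, 3, 4}  B2 = {1, 2, 4}  B3 = {0, 3, 4}  B4 = {3, 4, 5}
Tree: B1–B2, B1–B3, B3–B4
Every bag has size at most 3, so the width is 3 − 1 = 2 and tw(G) ≤ 2. On the other hand G contains the 3-clique {1, 2, 4}. A clique must lie in a single bag of any decomposition, so no decomposition can have width below 2. Combining the bounds, tw(G) = 2.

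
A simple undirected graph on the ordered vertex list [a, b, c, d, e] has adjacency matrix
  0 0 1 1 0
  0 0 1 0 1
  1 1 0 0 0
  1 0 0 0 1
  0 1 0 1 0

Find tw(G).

2

A width-2 tree decomposition is:
Bags: B1 = {a, b, c}  B2 = {a, b, e}  B3 = {a, d, e}
Tree: B1–B2, B2–B3
Each bag holds 3 vertices, so the decomposition has width 2, which upper-bounds the treewidth. For the lower bound, G contains the cycle a–c–b–e–d–a, so G is not a forest; only forests have treewidth ≤ 1, hence tw(G) ≥ 2. Hence tw(G) = 2 exactly.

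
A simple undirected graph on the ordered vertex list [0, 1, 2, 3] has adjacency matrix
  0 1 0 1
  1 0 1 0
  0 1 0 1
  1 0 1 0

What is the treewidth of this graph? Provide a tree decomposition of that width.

The largest bag has 3 vertices, giving width 2; this decomposition certifies tw(G) ≤ 2. Since 1–2–3–0–1 is a cycle in G, G is not acyclic. Forests are exactly the graphs of treewidth ≤ 1, so tw(G) ≥ 2. Therefore the treewidth is 2.

Treewidth 2.
One optimal decomposition is:
Bags: B1 = {1, 2, 3}  B2 = {0, 1, 3}
Tree: B1–B2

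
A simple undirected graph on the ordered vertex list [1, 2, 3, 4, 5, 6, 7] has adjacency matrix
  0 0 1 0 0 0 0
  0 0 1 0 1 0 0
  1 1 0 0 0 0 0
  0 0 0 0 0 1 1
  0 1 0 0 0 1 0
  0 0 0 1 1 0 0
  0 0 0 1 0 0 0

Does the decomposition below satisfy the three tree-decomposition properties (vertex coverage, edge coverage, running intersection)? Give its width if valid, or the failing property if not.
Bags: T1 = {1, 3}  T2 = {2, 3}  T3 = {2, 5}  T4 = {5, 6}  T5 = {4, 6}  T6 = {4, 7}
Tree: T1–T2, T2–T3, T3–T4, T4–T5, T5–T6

Yes; width 1.

Every vertex of G appears in some bag (union = {1, 2, 3, 4, 5, 6, 7}); every edge is covered by a bag; and for each vertex v the set of bags containing v is connected in the bag tree. The decomposition is therefore valid. The largest bag has 2 vertices, so the width is 1.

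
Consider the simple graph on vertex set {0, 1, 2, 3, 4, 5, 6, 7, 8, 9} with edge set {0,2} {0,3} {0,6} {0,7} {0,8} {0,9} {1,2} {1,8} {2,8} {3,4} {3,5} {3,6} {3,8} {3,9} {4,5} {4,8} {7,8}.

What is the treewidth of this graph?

2

A width-2 tree decomposition is:
Bags: B1 = {0, 3, 8}  B2 = {3, 4, 8}  B3 = {0, 2, 8}  B4 = {1, 2, 8}  B5 = {0, 3, 9}  B6 = {0, 3, 6}  B7 = {0, 7, 8}  B8 = {3, 4, 5}
Tree: B1–B2, B1–B3, B3–B4, B1–B5, B5–B6, B3–B7, B2–B8
Every bag has size at most 3, so the width is 3 − 1 = 2 and tw(G) ≤ 2. For the lower bound, the 3 vertices {0, 2, 8} are pairwise adjacent, and any tree decomposition puts a clique entirely inside one bag — forcing width ≥ 2. Combining the bounds, tw(G) = 2.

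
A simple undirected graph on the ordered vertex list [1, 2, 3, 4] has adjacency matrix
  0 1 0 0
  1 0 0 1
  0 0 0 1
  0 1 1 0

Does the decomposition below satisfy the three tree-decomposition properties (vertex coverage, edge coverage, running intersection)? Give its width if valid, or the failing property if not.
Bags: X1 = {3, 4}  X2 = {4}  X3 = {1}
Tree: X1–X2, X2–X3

No — vertex 2 appears in no bag.

A tree decomposition must satisfy three properties: every vertex lies in some bag; for every edge, both endpoints lie together in some bag; and for every vertex, the bags containing it form a connected subtree. Here vertex 2 appears in no bag, so the decomposition is invalid.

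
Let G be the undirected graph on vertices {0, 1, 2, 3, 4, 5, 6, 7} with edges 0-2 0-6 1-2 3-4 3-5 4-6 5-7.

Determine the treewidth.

A width-1 tree decomposition is:
Bags: B1 = {1, 2}  B2 = {0, 2}  B3 = {0, 6}  B4 = {4, 6}  B5 = {3, 4}  B6 = {3, 5}  B7 = {5, 7}
Tree: B1–B2, B2–B3, B3–B4, B4–B5, B5–B6, B6–B7
Every bag has size at most 2, so the width is 2 − 1 = 1 and tw(G) ≤ 1. Any graph with an edge has treewidth ≥ 1, and G has the edge 1–2. Therefore the treewidth is 1.

1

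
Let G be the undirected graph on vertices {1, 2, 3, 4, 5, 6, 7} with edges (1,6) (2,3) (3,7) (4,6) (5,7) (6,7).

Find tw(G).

1

A width-1 tree decomposition is:
Bags: B1 = {3, 7}  B2 = {6, 7}  B3 = {2, 3}  B4 = {1, 6}  B5 = {5, 7}  B6 = {4, 6}
Tree: B1–B2, B1–B3, B2–B4, B2–B5, B4–B6
Every bag has size at most 2, so the width is 2 − 1 = 1 and tw(G) ≤ 1. Since G has at least one edge (e.g. 3–7), it is not an edgeless graph, so tw(G) ≥ 1. Hence tw(G) = 1 exactly.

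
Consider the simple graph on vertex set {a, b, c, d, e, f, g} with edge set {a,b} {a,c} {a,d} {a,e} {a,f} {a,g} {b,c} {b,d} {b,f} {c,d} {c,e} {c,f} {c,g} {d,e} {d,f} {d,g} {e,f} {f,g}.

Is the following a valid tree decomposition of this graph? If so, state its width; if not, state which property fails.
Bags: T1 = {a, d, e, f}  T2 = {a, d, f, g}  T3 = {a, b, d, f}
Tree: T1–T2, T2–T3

A tree decomposition must satisfy three properties: every vertex lies in some bag; for every edge, both endpoints lie together in some bag; and for every vertex, the bags containing it form a connected subtree. Here vertex c appears in no bag, so the decomposition is invalid.

No — vertex c appears in no bag.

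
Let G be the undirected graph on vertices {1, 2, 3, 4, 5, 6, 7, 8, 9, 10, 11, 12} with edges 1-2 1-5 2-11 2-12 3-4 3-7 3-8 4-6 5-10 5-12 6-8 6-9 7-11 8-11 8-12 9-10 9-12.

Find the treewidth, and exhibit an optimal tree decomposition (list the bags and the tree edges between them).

Every bag has size at most 4, so the width is 4 − 1 = 3 and tw(G) ≤ 3. For the lower bound: the 4 vertex sets {3,4,7}, {11}, {8}, {2,6,9,12} are disjoint, each induces a connected subgraph, and every pair is joined by at least one edge of G. Contracting each set to a single vertex therefore yields K_{4} as a minor, and since treewidth is minor-monotone, tw(G) ≥ tw(K_{4}) = 3. The upper and lower bounds meet at 3, so that is the treewidth.

Treewidth 3.
One optimal decomposition is:
Bags: B1 = {3, 4, 7, 11}  B2 = {3, 4, 8, 11}  B3 = {4, 6, 8, 11}  B4 = {2, 6, 8, 11}  B5 = {2, 6, 8, 12}  B6 = {2, 6, 9, 12}  B7 = {1, 2, 9, 12}  B8 = {1, 5, 9, 12}  B9 = {1, 5, 9, 10}
Tree: B1–B2, B2–B3, B3–B4, B4–B5, B5–B6, B6–B7, B7–B8, B8–B9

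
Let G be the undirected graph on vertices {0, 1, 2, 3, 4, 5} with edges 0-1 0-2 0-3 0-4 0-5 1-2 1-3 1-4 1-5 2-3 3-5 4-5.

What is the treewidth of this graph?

3

A width-3 tree decomposition is:
Bags: B1 = {0, 1, 3, 5}  B2 = {0, 1, 4, 5}  B3 = {0, 1, 2, 3}
Tree: B1–B2, B1–B3
Every bag has size at most 4, so the width is 4 − 1 = 3 and tw(G) ≤ 3. Conversely, {0, 1, 2, 3} is a clique of size 4, and the vertices of any clique must share a bag in every tree decomposition; so some bag has ≥ 4 vertices and tw(G) ≥ 3. Hence tw(G) = 3 exactly.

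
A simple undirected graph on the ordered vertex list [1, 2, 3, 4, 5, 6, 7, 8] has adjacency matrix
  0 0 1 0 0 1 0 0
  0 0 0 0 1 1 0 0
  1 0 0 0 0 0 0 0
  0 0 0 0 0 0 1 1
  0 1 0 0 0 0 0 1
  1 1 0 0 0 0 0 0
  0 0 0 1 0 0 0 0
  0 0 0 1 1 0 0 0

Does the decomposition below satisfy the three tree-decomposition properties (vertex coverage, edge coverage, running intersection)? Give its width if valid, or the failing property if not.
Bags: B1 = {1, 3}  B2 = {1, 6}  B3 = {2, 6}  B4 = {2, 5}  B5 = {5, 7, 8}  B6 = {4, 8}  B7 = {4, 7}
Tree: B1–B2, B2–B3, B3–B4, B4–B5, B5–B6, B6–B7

No — bags containing vertex 7 are not connected in the tree.

A tree decomposition must satisfy three properties: every vertex lies in some bag; for every edge, both endpoints lie together in some bag; and for every vertex, the bags containing it form a connected subtree. Here bags containing vertex 7 are not connected in the tree, so the decomposition is invalid.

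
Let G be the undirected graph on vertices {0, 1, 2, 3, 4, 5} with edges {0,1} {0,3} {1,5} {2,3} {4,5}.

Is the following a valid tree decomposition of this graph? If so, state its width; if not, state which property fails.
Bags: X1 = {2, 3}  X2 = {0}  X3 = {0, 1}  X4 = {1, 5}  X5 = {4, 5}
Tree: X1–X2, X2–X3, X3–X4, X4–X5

No — edge (3,0) lies in no bag.

A tree decomposition must satisfy three properties: every vertex lies in some bag; for every edge, both endpoints lie together in some bag; and for every vertex, the bags containing it form a connected subtree. Here edge (3,0) lies in no bag, so the decomposition is invalid.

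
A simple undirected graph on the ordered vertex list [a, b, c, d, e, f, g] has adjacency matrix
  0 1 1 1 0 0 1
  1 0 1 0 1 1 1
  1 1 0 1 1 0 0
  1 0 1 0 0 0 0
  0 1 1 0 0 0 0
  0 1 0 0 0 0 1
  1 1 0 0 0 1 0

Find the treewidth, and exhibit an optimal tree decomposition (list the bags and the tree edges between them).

Treewidth 2.
One such decomposition:
Bags: B1 = {a, b, c}  B2 = {a, b, g}  B3 = {b, c, e}  B4 = {b, f, g}  B5 = {a, c, d}
Tree: B1–B2, B1–B3, B2–B4, B1–B5

Each bag holds 3 vertices, so the decomposition has width 2, which upper-bounds the treewidth. On the other hand G contains the 3-clique {a, c, d}. A clique must lie in a single bag of any decomposition, so no decomposition can have width below 2. Combining the bounds, tw(G) = 2.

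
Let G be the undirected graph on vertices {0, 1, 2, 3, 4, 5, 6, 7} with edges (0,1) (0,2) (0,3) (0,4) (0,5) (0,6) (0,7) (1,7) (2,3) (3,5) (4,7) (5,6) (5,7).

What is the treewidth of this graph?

2

A width-2 tree decomposition is:
Bags: B1 = {0, 5, 7}  B2 = {0, 4, 7}  B3 = {0, 3, 5}  B4 = {0, 1, 7}  B5 = {0, 2, 3}  B6 = {0, 5, 6}
Tree: B1–B2, B1–B3, B1–B4, B3–B5, B3–B6
Each bag holds 3 vertices, so the decomposition has width 2, which upper-bounds the treewidth. On the other hand G contains the 3-clique {0, 1, 7}. A clique must lie in a single bag of any decomposition, so no decomposition can have width below 2. The upper and lower bounds meet at 2, so that is the treewidth.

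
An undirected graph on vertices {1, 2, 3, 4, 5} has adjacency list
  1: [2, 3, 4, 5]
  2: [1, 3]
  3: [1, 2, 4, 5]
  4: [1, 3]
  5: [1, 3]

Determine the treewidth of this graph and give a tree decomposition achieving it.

Treewidth 2.
One optimal decomposition is:
Bags: B1 = {1, 3, 5}  B2 = {1, 2, 3}  B3 = {1, 3, 4}
Tree: B1–B2, B2–B3

Each bag holds 3 vertices, so the decomposition has width 2, which upper-bounds the treewidth. On the other hand G contains the 3-clique {1, 2, 3}. A clique must lie in a single bag of any decomposition, so no decomposition can have width below 2. Therefore the treewidth is 2.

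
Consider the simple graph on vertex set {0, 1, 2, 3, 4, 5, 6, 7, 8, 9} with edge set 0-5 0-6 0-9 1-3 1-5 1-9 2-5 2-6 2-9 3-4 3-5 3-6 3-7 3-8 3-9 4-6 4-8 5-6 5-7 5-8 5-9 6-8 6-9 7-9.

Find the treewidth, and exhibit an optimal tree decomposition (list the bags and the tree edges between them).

Each bag holds 4 vertices, so the decomposition has width 3, which upper-bounds the treewidth. Conversely, {3, 4, 6, 8} is a clique of size 4, and the vertices of any clique must share a bag in every tree decomposition; so some bag has ≥ 4 vertices and tw(G) ≥ 3. Combining the bounds, tw(G) = 3.

Treewidth 3.
One optimal decomposition is:
Bags: B1 = {2, 5, 6, 9}  B2 = {3, 5, 6, 9}  B3 = {1, 3, 5, 9}  B4 = {3, 5, 6, 8}  B5 = {3, 5, 7, 9}  B6 = {3, 4, 6, 8}  B7 = {0, 5, 6, 9}
Tree: B1–B2, B2–B3, B2–B4, B2–B5, B4–B6, B2–B7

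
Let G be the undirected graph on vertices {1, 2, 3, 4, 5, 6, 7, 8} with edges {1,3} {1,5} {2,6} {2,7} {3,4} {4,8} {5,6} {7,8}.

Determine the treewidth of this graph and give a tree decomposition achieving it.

The largest bag has 3 vertices, giving width 2; this decomposition certifies tw(G) ≤ 2. For the lower bound, G contains the cycle 6–2–7–8–4–3–1–5–6, so G is not a forest; only forests have treewidth ≤ 1, hence tw(G) ≥ 2. The upper and lower bounds meet at 2, so that is the treewidth.

Treewidth 2.
One optimal decomposition is:
Bags: B1 = {2, 6, 7}  B2 = {6, 7, 8}  B3 = {4, 6, 8}  B4 = {3, 4, 6}  B5 = {1, 3, 6}  B6 = {1, 5, 6}
Tree: B1–B2, B2–B3, B3–B4, B4–B5, B5–B6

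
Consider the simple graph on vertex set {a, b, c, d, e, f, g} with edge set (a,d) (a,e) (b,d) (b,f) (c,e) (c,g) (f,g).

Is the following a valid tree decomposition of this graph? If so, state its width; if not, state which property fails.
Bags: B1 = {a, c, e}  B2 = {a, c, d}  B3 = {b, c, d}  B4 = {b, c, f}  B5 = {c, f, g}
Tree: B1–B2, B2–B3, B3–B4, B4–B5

Checking the three conditions: (i) the bags cover all of {a, b, c, d, e, f, g}; (ii) for each edge, some bag contains both endpoints; (iii) the bags containing any fixed vertex form a subtree. All hold, so the decomposition is valid with width 3 − 1 = 2.

Yes; width 2.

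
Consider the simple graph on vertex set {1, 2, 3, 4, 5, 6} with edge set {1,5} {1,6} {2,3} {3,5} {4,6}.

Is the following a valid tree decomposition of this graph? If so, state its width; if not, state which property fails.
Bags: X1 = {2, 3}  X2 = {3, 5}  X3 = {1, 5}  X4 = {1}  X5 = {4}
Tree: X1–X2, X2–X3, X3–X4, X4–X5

No — vertex 6 appears in no bag.

A tree decomposition must satisfy three properties: every vertex lies in some bag; for every edge, both endpoints lie together in some bag; and for every vertex, the bags containing it form a connected subtree. Here vertex 6 appears in no bag, so the decomposition is invalid.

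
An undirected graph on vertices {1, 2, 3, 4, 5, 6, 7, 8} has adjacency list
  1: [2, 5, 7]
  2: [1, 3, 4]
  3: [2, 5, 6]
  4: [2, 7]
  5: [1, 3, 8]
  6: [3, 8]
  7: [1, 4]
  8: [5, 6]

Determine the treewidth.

2

A width-2 tree decomposition is:
Bags: B1 = {1, 4, 7}  B2 = {1, 2, 4}  B3 = {1, 2, 5}  B4 = {2, 3, 5}  B5 = {3, 5, 8}  B6 = {3, 6, 8}
Tree: B1–B2, B2–B3, B3–B4, B4–B5, B5–B6
Each bag holds 3 vertices, so the decomposition has width 2, which upper-bounds the treewidth. The edges 7–4–2–1–7 form a cycle, so G is not a tree and its treewidth is at least 2. The upper and lower bounds meet at 2, so that is the treewidth.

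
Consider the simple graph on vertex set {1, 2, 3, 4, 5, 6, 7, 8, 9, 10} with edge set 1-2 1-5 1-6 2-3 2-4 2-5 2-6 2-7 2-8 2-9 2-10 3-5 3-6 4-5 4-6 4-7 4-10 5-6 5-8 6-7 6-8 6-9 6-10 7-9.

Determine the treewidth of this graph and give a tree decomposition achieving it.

Every bag has size at most 4, so the width is 4 − 1 = 3 and tw(G) ≤ 3. Conversely, {2, 6, 7, 9} is a clique of size 4, and the vertices of any clique must share a bag in every tree decomposition; so some bag has ≥ 4 vertices and tw(G) ≥ 3. Therefore the treewidth is 3.

Treewidth 3.
One such decomposition:
Bags: B1 = {2, 4, 5, 6}  B2 = {2, 4, 6, 7}  B3 = {2, 3, 5, 6}  B4 = {2, 4, 6, 10}  B5 = {2, 6, 7, 9}  B6 = {1, 2, 5, 6}  B7 = {2, 5, 6, 8}
Tree: B1–B2, B1–B3, B2–B4, B2–B5, B1–B6, B3–B7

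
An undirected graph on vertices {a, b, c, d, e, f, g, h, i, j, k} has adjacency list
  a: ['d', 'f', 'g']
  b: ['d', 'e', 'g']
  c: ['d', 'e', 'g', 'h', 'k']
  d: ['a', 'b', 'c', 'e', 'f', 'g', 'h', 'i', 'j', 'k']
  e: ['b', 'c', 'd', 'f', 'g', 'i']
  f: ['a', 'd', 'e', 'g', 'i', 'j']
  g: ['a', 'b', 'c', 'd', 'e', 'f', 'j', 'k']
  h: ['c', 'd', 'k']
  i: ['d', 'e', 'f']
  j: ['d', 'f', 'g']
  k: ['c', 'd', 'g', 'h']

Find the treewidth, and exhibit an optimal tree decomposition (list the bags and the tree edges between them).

The largest bag has 4 vertices, giving width 3; this decomposition certifies tw(G) ≤ 3. On the other hand G contains the 4-clique {c, d, e, g}. A clique must lie in a single bag of any decomposition, so no decomposition can have width below 3. Combining the bounds, tw(G) = 3.

Treewidth 3.
Bags: B1 = {c, d, g, k}  B2 = {c, d, e, g}  B3 = {d, e, f, g}  B4 = {d, f, g, j}  B5 = {a, d, f, g}  B6 = {d, e, f, i}  B7 = {c, d, h, k}  B8 = {b, d, e, g}
Tree: B1–B2, B2–B3, B3–B4, B3–B5, B3–B6, B1–B7, B2–B8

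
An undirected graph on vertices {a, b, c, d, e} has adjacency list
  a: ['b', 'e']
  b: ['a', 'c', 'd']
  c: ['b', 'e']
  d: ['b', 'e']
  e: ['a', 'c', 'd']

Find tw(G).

2

A width-2 tree decomposition is:
Bags: B1 = {b, c, e}  B2 = {b, d, e}  B3 = {a, b, e}
Tree: B1–B2, B2–B3
The largest bag has 3 vertices, giving width 2; this decomposition certifies tw(G) ≤ 2. The edges e–c–b–d–e form a cycle, so G is not a tree and its treewidth is at least 2. Therefore the treewidth is 2.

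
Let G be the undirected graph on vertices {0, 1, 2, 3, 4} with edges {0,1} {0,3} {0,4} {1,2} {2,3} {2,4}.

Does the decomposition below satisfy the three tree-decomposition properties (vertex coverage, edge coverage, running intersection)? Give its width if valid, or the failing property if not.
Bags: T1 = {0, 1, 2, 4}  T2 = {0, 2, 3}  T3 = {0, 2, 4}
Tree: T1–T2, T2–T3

A tree decomposition must satisfy three properties: every vertex lies in some bag; for every edge, both endpoints lie together in some bag; and for every vertex, the bags containing it form a connected subtree. Here bags containing vertex 4 are not connected in the tree, so the decomposition is invalid.

No — bags containing vertex 4 are not connected in the tree.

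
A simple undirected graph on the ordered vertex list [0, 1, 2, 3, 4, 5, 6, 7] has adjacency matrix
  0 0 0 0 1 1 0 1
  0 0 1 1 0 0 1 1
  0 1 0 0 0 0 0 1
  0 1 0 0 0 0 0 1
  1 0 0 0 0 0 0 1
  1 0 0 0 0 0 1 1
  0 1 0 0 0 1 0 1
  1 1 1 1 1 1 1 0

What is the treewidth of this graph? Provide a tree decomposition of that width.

Treewidth 2.
Bags: B1 = {1, 6, 7}  B2 = {5, 6, 7}  B3 = {1, 2, 7}  B4 = {0, 5, 7}  B5 = {1, 3, 7}  B6 = {0, 4, 7}
Tree: B1–B2, B1–B3, B2–B4, B1–B5, B4–B6

The largest bag has 3 vertices, giving width 2; this decomposition certifies tw(G) ≤ 2. For the lower bound, the 3 vertices {0, 4, 7} are pairwise adjacent, and any tree decomposition puts a clique entirely inside one bag — forcing width ≥ 2. Hence tw(G) = 2 exactly.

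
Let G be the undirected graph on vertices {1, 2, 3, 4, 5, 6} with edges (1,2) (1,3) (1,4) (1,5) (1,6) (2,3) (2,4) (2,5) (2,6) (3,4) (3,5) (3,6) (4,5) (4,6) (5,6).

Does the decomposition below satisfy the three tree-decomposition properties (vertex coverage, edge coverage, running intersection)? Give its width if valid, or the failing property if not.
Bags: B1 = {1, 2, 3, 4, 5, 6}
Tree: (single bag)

Vertex coverage: the bags together contain {1, 2, 3, 4, 5, 6}, the full vertex set. Edge coverage: each edge of G has both endpoints in at least one bag. Running intersection: for every vertex, the bags containing it form a connected subtree. All three properties hold, so this is a valid tree decomposition of width max|bag| − 1 = 5, and hence tw(G) ≤ 5.

Yes; width 5.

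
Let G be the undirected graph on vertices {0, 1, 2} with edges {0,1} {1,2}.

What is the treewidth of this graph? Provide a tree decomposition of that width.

Every bag has size at most 2, so the width is 2 − 1 = 1 and tw(G) ≤ 1. Any graph with an edge has treewidth ≥ 1, and G has the edge 2–1. Combining the bounds, tw(G) = 1.

Treewidth 1.
One optimal decomposition is:
Bags: B1 = {1, 2}  B2 = {0, 1}
Tree: B1–B2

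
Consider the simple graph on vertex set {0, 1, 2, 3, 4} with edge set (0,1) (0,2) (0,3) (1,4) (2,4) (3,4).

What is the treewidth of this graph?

2

A width-2 tree decomposition is:
Bags: B1 = {0, 3, 4}  B2 = {0, 1, 4}  B3 = {0, 2, 4}
Tree: B1–B2, B2–B3
The largest bag has 3 vertices, giving width 2; this decomposition certifies tw(G) ≤ 2. For the lower bound, G contains the cycle 3–0–1–4–3, so G is not a forest; only forests have treewidth ≤ 1, hence tw(G) ≥ 2. Therefore the treewidth is 2.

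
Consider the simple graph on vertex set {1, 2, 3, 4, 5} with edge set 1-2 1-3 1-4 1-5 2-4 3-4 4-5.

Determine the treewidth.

2

A width-2 tree decomposition is:
Bags: B1 = {1, 3, 4}  B2 = {1, 4, 5}  B3 = {1, 2, 4}
Tree: B1–B2, B1–B3
Every bag has size at most 3, so the width is 3 − 1 = 2 and tw(G) ≤ 2. On the other hand G contains the 3-clique {1, 2, 4}. A clique must lie in a single bag of any decomposition, so no decomposition can have width below 2. The upper and lower bounds meet at 2, so that is the treewidth.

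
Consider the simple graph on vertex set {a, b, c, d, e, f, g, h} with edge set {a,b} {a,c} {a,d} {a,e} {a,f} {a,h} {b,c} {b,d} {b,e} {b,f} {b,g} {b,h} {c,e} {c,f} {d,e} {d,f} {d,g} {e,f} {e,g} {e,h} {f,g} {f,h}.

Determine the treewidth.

4

A width-4 tree decomposition is:
Bags: B1 = {a, b, c, e, f}  B2 = {a, b, d, e, f}  B3 = {b, d, e, f, g}  B4 = {a, b, e, f, h}
Tree: B1–B2, B2–B3, B2–B4
Each bag holds 5 vertices, so the decomposition has width 4, which upper-bounds the treewidth. On the other hand G contains the 5-clique {b, d, e, f, g}. A clique must lie in a single bag of any decomposition, so no decomposition can have width below 4. The upper and lower bounds meet at 4, so that is the treewidth.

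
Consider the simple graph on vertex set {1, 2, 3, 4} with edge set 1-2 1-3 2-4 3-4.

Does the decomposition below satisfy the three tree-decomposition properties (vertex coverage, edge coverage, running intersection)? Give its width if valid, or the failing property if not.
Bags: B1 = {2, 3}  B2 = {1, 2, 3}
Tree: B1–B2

No — vertex 4 appears in no bag.

A tree decomposition must satisfy three properties: every vertex lies in some bag; for every edge, both endpoints lie together in some bag; and for every vertex, the bags containing it form a connected subtree. Here vertex 4 appears in no bag, so the decomposition is invalid.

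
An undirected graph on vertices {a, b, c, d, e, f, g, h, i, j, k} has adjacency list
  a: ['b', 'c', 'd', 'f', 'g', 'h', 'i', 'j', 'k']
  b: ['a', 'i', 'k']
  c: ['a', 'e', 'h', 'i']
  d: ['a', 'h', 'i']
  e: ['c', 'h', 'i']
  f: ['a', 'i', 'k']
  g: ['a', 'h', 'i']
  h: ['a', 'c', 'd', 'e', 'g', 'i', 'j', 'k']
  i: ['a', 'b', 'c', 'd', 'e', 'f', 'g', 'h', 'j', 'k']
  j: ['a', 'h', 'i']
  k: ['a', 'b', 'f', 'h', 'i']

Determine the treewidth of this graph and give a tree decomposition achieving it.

Treewidth 3.
One such decomposition:
Bags: B1 = {a, h, i, k}  B2 = {a, f, i, k}  B3 = {a, h, i, j}  B4 = {a, g, h, i}  B5 = {a, c, h, i}  B6 = {c, e, h, i}  B7 = {a, d, h, i}  B8 = {a, b, i, k}
Tree: B1–B2, B1–B3, B3–B4, B4–B5, B5–B6, B3–B7, B1–B8

Each bag holds 4 vertices, so the decomposition has width 3, which upper-bounds the treewidth. For the lower bound, the 4 vertices {c, e, h, i} are pairwise adjacent, and any tree decomposition puts a clique entirely inside one bag — forcing width ≥ 3. The upper and lower bounds meet at 3, so that is the treewidth.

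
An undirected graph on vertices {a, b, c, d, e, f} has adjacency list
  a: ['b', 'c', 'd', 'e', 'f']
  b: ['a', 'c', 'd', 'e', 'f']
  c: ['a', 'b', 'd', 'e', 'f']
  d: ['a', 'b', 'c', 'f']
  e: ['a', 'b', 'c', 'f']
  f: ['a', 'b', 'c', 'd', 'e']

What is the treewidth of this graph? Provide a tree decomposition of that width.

Treewidth 4.
Bags: B1 = {a, b, c, d, f}  B2 = {a, b, c, e, f}
Tree: B1–B2

Each bag holds 5 vertices, so the decomposition has width 4, which upper-bounds the treewidth. On the other hand G contains the 5-clique {a, b, c, d, f}. A clique must lie in a single bag of any decomposition, so no decomposition can have width below 4. Combining the bounds, tw(G) = 4.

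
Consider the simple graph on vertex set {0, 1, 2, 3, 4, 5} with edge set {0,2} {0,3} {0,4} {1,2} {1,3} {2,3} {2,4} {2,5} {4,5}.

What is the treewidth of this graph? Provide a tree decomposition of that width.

Treewidth 2.
One such decomposition:
Bags: B1 = {0, 2, 3}  B2 = {0, 2, 4}  B3 = {2, 4, 5}  B4 = {1, 2, 3}
Tree: B1–B2, B2–B3, B1–B4

Every bag has size at most 3, so the width is 3 − 1 = 2 and tw(G) ≤ 2. On the other hand G contains the 3-clique {0, 2, 3}. A clique must lie in a single bag of any decomposition, so no decomposition can have width below 2. Hence tw(G) = 2 exactly.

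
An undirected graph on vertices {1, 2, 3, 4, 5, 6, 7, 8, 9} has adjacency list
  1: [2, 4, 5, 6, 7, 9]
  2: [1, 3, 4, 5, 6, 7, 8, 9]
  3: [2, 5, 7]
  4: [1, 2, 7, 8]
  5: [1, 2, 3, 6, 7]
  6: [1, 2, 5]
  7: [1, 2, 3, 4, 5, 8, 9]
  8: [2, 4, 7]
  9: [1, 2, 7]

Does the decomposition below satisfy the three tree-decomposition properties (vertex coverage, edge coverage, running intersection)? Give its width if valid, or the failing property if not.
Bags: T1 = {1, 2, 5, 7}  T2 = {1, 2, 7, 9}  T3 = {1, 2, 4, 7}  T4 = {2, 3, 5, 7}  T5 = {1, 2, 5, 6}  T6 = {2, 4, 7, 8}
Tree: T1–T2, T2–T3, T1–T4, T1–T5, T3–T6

Yes; width 3.

Vertex coverage: the bags together contain {1, 2, 3, 4, 5, 6, 7, 8, 9}, the full vertex set. Edge coverage: each edge of G has both endpoints in at least one bag. Running intersection: for every vertex, the bags containing it form a connected subtree. All three properties hold, so this is a valid tree decomposition of width max|bag| − 1 = 3, and hence tw(G) ≤ 3.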